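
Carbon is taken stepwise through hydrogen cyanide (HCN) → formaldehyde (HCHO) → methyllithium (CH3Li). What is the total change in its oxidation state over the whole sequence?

-6

Carbon oxidation states along the series — hydrogen cyanide: +2, formaldehyde: 0, methyllithium: -4.
Net change = -4 − (+2) = -6.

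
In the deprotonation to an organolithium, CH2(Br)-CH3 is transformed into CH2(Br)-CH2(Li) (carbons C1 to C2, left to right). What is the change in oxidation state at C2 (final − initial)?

Before: C2 has 1 bond to C, 3 bonds to H → oxidation state -3.
After: C2 has 1 bond to C, 2 bonds to H, 1 bond to Li → oxidation state -3.
Δ = -3 − (-3) = 0, so no net redox change at C2.

0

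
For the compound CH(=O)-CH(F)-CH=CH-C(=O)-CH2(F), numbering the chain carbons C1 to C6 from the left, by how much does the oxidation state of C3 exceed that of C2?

-1

C3: 3C, 1H → 0 − 1 = -1
C2: 2C, 1H, 1F → 0 − 1 + 1 = 0
Difference: -1 − (0) = -1.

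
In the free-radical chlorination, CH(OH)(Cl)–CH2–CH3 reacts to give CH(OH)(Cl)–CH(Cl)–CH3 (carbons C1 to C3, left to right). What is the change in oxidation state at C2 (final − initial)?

+2

Before: C2 has 2 bonds to C, 2 bonds to H → oxidation state -2.
After: C2 has 2 bonds to C, 1 bond to H, 1 bond to Cl → oxidation state 0.
Δ = 0 − (-2) = +2, so this is an oxidation at C2.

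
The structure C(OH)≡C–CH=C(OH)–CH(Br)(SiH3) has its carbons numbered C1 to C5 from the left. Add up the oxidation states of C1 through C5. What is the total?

Tallying each carbon's bonds:
C1: 3C, 1O → 0 + 1 = +1
C2: 4C → 0 = 0
C3: 3C, 1H → 0 − 1 = -1
C4: 3C, 1O → 0 + 1 = +1
C5: 1C, 1H, 1Br, 1Si → 0 − 1 + 1 − 1 = -1
Sum = +1 + 0 − 1 + 1 − 1 = 0.

0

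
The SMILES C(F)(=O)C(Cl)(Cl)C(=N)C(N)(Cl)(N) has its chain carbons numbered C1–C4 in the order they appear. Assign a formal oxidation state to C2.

+2

C2 has one bond to C (0), one bond to C (0), one bond to Cl (+1), one bond to Cl (+1).
Oxidation state = 0 + 0 + 1 + 1 = +2.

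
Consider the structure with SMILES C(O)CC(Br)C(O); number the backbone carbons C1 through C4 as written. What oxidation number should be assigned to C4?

Count +1 for every bond to an atom more electronegative than carbon and −1 for every bond to one less electronegative; C–C bonds are 0.
C4 has one bond to C (0), one bond to H (-1), one bond to O (+1), one bond to H (-1).
Oxidation state = 0 − 1 + 1 − 1 = -1.

-1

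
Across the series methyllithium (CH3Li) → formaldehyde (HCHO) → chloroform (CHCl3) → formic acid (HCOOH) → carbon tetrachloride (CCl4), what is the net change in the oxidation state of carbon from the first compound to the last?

+8

Carbon oxidation states along the series — methyllithium: -4, formaldehyde: 0, chloroform: +2, formic acid: +2, carbon tetrachloride: +4.
Net change = +4 − (-4) = +8.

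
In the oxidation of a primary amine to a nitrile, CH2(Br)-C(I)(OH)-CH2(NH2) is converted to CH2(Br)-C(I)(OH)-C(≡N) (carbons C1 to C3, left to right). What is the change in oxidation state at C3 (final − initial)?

Before: C3 has 1 bond to C, 2 bonds to H, 1 bond to N → oxidation state -1.
After: C3 has 1 bond to C, 3 bonds to N → oxidation state +3.
Δ = +3 − (-1) = +4, so this is an oxidation at C3.

+4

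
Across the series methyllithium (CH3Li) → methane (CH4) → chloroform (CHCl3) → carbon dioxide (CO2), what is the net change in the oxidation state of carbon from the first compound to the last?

+8

Carbon oxidation states along the series — methyllithium: -4, methane: -4, chloroform: +2, carbon dioxide: +4.
Net change = +4 − (-4) = +8.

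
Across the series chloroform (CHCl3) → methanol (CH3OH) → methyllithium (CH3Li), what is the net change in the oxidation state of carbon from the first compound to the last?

-6

Carbon oxidation states along the series — chloroform: +2, methanol: -2, methyllithium: -4.
Net change = -4 − (+2) = -6.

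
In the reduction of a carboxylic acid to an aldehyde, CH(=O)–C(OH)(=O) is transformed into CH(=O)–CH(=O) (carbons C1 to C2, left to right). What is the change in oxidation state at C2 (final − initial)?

Before: C2 has 1 bond to C, 3 bonds to O → oxidation state +3.
After: C2 has 1 bond to C, 1 bond to H, 2 bonds to O → oxidation state +1.
Δ = +1 − (+3) = -2, so this is a reduction at C2.

-2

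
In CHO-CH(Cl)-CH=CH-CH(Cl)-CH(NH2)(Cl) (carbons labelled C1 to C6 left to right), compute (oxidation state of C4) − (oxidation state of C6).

C4: 3C, 1H → 0 − 1 = -1
C6: 1C, 1H, 1N, 1Cl → 0 − 1 + 1 + 1 = +1
Difference: -1 − (+1) = -2.

-2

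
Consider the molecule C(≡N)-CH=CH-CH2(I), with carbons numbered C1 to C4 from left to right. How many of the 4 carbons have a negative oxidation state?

Tallying each carbon's bonds:
C1: 1C, 3N → 0 + 3 = +3
C2: 3C, 1H → 0 − 1 = -1
C3: 3C, 1H → 0 − 1 = -1
C4: 1C, 2H, 1I → 0 − 2 + 1 = -1
3 carbons (C2, C3, C4) meet the condition.

3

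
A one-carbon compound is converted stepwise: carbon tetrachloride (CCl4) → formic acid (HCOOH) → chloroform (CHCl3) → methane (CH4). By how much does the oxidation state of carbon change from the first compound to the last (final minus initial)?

-8

Carbon oxidation states along the series — carbon tetrachloride: +4, formic acid: +2, chloroform: +2, methane: -4.
Net change = -4 − (+4) = -8.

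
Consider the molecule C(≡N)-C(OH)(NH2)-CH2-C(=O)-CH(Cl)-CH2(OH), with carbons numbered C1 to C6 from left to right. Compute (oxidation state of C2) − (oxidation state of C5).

C2: 2C, 1O, 1N → 0 + 1 + 1 = +2
C5: 2C, 1H, 1Cl → 0 − 1 + 1 = 0
Difference: +2 − (0) = +2.

+2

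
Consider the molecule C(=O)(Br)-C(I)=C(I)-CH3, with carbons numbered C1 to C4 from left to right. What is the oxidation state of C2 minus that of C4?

C2: 3C, 1I → 0 + 1 = +1
C4: 1C, 3H → 0 − 3 = -3
Difference: +1 − (-3) = +4.

+4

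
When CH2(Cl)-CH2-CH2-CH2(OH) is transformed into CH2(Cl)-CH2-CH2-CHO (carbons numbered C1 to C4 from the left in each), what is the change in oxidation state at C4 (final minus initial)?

Before: C4 has 1 bond to C, 2 bonds to H, 1 bond to O → oxidation state -1.
After: C4 has 1 bond to C, 1 bond to H, 2 bonds to O → oxidation state +1.
Δ = +1 − (-1) = +2, so this is an oxidation at C4.

+2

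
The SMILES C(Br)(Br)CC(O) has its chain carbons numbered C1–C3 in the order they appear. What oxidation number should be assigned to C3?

-1

Each bond to a more electronegative atom (O, N, halogen) counts +1, each bond to a less electronegative atom (H, metal, B, Si) counts −1, and each C–C bond counts 0.
C3 has one bond to C (0), one bond to H (-1), one bond to H (-1), one bond to O (+1).
Oxidation state = 0 − 1 − 1 + 1 = -1.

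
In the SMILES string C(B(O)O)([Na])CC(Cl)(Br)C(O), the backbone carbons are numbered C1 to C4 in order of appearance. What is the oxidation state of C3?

+2

Assign +1 per bond to O/N/halogen, −1 per bond to H or an electropositive element, and 0 per bond to carbon.
C3 has one bond to C (0), one bond to C (0), one bond to Cl (+1), one bond to Br (+1).
Oxidation state = 0 + 0 + 1 + 1 = +2.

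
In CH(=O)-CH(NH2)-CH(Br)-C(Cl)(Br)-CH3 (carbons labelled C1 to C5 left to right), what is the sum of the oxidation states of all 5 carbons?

Count +1 for every bond to an atom more electronegative than carbon and −1 for every bond to one less electronegative; C–C bonds are 0. Tallying each carbon:
C1: 1C, 1H, 2O → 0 − 1 + 2 = +1
C2: 2C, 1H, 1N → 0 − 1 + 1 = 0
C3: 2C, 1H, 1Br → 0 − 1 + 1 = 0
C4: 2C, 1Cl, 1Br → 0 + 1 + 1 = +2
C5: 1C, 3H → 0 − 3 = -3
Sum = +1 + 0 + 0 + 2 − 3 = 0.

0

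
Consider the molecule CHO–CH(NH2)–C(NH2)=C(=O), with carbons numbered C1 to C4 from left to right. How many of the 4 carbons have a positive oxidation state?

3

Bonds to more-electronegative neighbours contribute +1 each, bonds to H or metals contribute −1 each, and C–C bonds contribute 0. Tallying each carbon:
C1: 1C, 1H, 2O → 0 − 1 + 2 = +1
C2: 2C, 1H, 1N → 0 − 1 + 1 = 0
C3: 3C, 1N → 0 + 1 = +1
C4: 2C, 2O → 0 + 2 = +2
3 carbons (C1, C3, C4) meet the condition.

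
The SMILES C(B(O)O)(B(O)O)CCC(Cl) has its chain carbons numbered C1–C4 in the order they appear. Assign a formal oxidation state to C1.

Each bond to a more electronegative atom (O, N, halogen) counts +1, each bond to a less electronegative atom (H, metal, B, Si) counts −1, and each C–C bond counts 0.
C1 has one bond to C (0), one bond to B (-1), one bond to H (-1), one bond to B (-1).
Oxidation state = 0 − 1 − 1 − 1 = -3.

-3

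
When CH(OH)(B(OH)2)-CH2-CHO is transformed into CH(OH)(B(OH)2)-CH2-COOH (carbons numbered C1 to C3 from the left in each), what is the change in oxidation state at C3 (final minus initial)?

+2

Before: C3 has 1 bond to C, 1 bond to H, 2 bonds to O → oxidation state +1.
After: C3 has 1 bond to C, 3 bonds to O → oxidation state +3.
Δ = +3 − (+1) = +2, so this is an oxidation at C3.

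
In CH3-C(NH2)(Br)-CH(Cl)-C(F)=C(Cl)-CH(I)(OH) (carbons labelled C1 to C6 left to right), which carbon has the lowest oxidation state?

Each bond to a more electronegative atom (O, N, halogen) counts +1, each bond to a less electronegative atom (H, metal, B, Si) counts −1, and each C–C bond counts 0. Tallying each carbon:
C1: 1C, 3H → 0 − 3 = -3
C2: 2C, 1N, 1Br → 0 + 1 + 1 = +2
C3: 2C, 1H, 1Cl → 0 − 1 + 1 = 0
C4: 3C, 1F → 0 + 1 = +1
C5: 3C, 1Cl → 0 + 1 = +1
C6: 1C, 1H, 1O, 1I → 0 − 1 + 1 + 1 = +1
The most reduced carbon is C1 at -3.

C1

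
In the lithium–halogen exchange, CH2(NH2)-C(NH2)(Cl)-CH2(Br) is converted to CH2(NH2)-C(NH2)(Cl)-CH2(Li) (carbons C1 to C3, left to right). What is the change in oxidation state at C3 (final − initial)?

Before: C3 has 1 bond to C, 2 bonds to H, 1 bond to Br → oxidation state -1.
After: C3 has 1 bond to C, 2 bonds to H, 1 bond to Li → oxidation state -3.
Δ = -3 − (-1) = -2, so this is a reduction at C3.

-2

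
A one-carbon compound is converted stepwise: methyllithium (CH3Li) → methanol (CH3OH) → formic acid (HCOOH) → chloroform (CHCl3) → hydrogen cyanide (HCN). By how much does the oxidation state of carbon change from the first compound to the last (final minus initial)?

+6

Carbon oxidation states along the series — methyllithium: -4, methanol: -2, formic acid: +2, chloroform: +2, hydrogen cyanide: +2.
Net change = +2 − (-4) = +6.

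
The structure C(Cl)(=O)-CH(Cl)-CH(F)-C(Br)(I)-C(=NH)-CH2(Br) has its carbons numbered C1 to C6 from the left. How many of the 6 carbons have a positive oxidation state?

Each bond to a more electronegative atom (O, N, halogen) counts +1, each bond to a less electronegative atom (H, metal, B, Si) counts −1, and each C–C bond counts 0. Tallying each carbon:
C1: 1C, 2O, 1Cl → 0 + 2 + 1 = +3
C2: 2C, 1H, 1Cl → 0 − 1 + 1 = 0
C3: 2C, 1H, 1F → 0 − 1 + 1 = 0
C4: 2C, 1Br, 1I → 0 + 1 + 1 = +2
C5: 2C, 2N → 0 + 2 = +2
C6: 1C, 2H, 1Br → 0 − 2 + 1 = -1
3 carbons (C1, C4, C5) meet the condition.

3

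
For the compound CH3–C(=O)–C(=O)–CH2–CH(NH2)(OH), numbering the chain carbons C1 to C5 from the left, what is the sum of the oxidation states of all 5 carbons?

0

Each bond to a more electronegative atom (O, N, halogen) counts +1, each bond to a less electronegative atom (H, metal, B, Si) counts −1, and each C–C bond counts 0. Tallying each carbon:
C1: 1C, 3H → 0 − 3 = -3
C2: 2C, 2O → 0 + 2 = +2
C3: 2C, 2O → 0 + 2 = +2
C4: 2C, 2H → 0 − 2 = -2
C5: 1C, 1H, 1O, 1N → 0 − 1 + 1 + 1 = +1
Sum = -3 + 2 + 2 − 2 + 1 = 0.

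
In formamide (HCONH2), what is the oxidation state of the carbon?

+2

Assign +1 per bond to O/N/halogen, −1 per bond to H or an electropositive element, and 0 per bond to carbon.
The carbon has one bond to H (-1), a double bond to O (2×+1 = +2), one bond to N (+1).
Oxidation state = -1 + 2 + 1 = +2.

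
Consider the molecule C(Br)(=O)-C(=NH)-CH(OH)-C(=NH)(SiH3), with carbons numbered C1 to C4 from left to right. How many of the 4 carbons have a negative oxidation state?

Tallying each carbon's bonds:
C1: 1C, 2O, 1Br → 0 + 2 + 1 = +3
C2: 2C, 2N → 0 + 2 = +2
C3: 2C, 1H, 1O → 0 − 1 + 1 = 0
C4: 1C, 2N, 1Si → 0 + 2 − 1 = +1
0 carbons meet the condition.

0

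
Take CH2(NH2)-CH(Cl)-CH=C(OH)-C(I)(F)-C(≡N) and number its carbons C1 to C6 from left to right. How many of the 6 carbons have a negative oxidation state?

2

Tallying each carbon's bonds:
C1: 1C, 2H, 1N → 0 − 2 + 1 = -1
C2: 2C, 1H, 1Cl → 0 − 1 + 1 = 0
C3: 3C, 1H → 0 − 1 = -1
C4: 3C, 1O → 0 + 1 = +1
C5: 2C, 1F, 1I → 0 + 1 + 1 = +2
C6: 1C, 3N → 0 + 3 = +3
2 carbons (C1, C3) meet the condition.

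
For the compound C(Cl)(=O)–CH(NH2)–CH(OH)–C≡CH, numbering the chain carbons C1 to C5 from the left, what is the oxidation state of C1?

C1 has one bond to C (0), one bond to Cl (+1), a double bond to O (2×+1 = +2).
Oxidation state = 0 + 1 + 2 = +3.

+3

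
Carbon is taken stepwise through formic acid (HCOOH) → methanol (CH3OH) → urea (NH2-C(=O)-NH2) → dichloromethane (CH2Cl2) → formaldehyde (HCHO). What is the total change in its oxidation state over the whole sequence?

-2

Carbon oxidation states along the series — formic acid: +2, methanol: -2, urea: +4, dichloromethane: 0, formaldehyde: 0.
Net change = 0 − (+2) = -2.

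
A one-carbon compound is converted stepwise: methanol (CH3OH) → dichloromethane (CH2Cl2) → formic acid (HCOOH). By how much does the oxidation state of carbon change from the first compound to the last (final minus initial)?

Carbon oxidation states along the series — methanol: -2, dichloromethane: 0, formic acid: +2.
Net change = +2 − (-2) = +4.

+4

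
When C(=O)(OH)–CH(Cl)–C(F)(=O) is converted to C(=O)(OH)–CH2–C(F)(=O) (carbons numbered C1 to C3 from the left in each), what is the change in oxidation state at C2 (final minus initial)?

Before: C2 has 2 bonds to C, 1 bond to H, 1 bond to Cl → oxidation state 0.
After: C2 has 2 bonds to C, 2 bonds to H → oxidation state -2.
Δ = -2 − (0) = -2, so this is a reduction at C2.

-2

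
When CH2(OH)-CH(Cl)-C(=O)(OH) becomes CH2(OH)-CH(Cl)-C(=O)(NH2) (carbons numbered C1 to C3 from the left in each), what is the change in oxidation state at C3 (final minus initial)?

Before: C3 has 1 bond to C, 3 bonds to O → oxidation state +3.
After: C3 has 1 bond to C, 2 bonds to O, 1 bond to N → oxidation state +3.
Δ = +3 − (+3) = 0, so no net redox change at C3.

0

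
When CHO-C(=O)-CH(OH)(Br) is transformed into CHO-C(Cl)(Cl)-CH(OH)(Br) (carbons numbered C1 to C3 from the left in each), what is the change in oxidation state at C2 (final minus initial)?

0

Before: C2 has 2 bonds to C, 2 bonds to O → oxidation state +2.
After: C2 has 2 bonds to C, 2 bonds to Cl → oxidation state +2.
Δ = +2 − (+2) = 0, so no net redox change at C2.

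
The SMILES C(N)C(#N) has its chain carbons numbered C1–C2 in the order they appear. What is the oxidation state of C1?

-1

C1 has one bond to C (0), one bond to H (-1), one bond to N (+1), one bond to H (-1).
Oxidation state = 0 − 1 + 1 − 1 = -1.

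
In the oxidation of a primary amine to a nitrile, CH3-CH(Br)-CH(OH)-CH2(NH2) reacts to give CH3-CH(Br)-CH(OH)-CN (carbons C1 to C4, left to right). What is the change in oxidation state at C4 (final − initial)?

Before: C4 has 1 bond to C, 2 bonds to H, 1 bond to N → oxidation state -1.
After: C4 has 1 bond to C, 3 bonds to N → oxidation state +3.
Δ = +3 − (-1) = +4, so this is an oxidation at C4.

+4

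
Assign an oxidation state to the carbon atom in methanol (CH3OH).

Bonds to more-electronegative neighbours contribute +1 each, bonds to H or metals contribute −1 each, and C–C bonds contribute 0.
The carbon has one bond to H (-1), one bond to H (-1), one bond to H (-1), one bond to O (+1).
Oxidation state = -1 − 1 − 1 + 1 = -2.

-2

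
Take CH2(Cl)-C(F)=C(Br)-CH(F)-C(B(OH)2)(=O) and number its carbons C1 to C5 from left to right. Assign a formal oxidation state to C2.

+1

Assign +1 per bond to O/N/halogen, −1 per bond to H or an electropositive element, and 0 per bond to carbon.
C2 has one bond to C (0), a double bond to C (2×0 = 0), one bond to F (+1).
Oxidation state = 0 + 0 + 1 = +1.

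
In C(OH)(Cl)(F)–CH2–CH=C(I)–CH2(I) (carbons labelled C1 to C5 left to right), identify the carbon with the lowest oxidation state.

Tallying each carbon's bonds:
C1: 1C, 1O, 1F, 1Cl → 0 + 1 + 1 + 1 = +3
C2: 2C, 2H → 0 − 2 = -2
C3: 3C, 1H → 0 − 1 = -1
C4: 3C, 1I → 0 + 1 = +1
C5: 1C, 2H, 1I → 0 − 2 + 1 = -1
The most reduced carbon is C2 at -2.

C2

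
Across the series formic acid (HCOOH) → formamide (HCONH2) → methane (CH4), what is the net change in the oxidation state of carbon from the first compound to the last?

Carbon oxidation states along the series — formic acid: +2, formamide: +2, methane: -4.
Net change = -4 − (+2) = -6.

-6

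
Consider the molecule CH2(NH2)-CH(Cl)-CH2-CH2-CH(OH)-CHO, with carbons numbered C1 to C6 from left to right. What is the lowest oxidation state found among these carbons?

-2

Tallying each carbon's bonds:
C1: 1C, 2H, 1N → 0 − 2 + 1 = -1
C2: 2C, 1H, 1Cl → 0 − 1 + 1 = 0
C3: 2C, 2H → 0 − 2 = -2
C4: 2C, 2H → 0 − 2 = -2
C5: 2C, 1H, 1O → 0 − 1 + 1 = 0
C6: 1C, 1H, 2O → 0 − 1 + 2 = +1
The lowest value is -2.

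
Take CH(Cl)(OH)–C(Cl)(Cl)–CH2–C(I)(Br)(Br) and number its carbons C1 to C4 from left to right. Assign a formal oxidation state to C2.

Assign +1 per bond to O/N/halogen, −1 per bond to H or an electropositive element, and 0 per bond to carbon.
C2 has one bond to C (0), one bond to C (0), one bond to Cl (+1), one bond to Cl (+1).
Oxidation state = 0 + 0 + 1 + 1 = +2.

+2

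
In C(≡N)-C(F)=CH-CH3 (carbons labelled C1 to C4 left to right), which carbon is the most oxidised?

C1

Tallying each carbon's bonds:
C1: 1C, 3N → 0 + 3 = +3
C2: 3C, 1F → 0 + 1 = +1
C3: 3C, 1H → 0 − 1 = -1
C4: 1C, 3H → 0 − 3 = -3
The most oxidised carbon is C1 at +3.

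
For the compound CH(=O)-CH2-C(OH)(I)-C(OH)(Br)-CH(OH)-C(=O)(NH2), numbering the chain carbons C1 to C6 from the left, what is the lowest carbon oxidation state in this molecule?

Count +1 for every bond to an atom more electronegative than carbon and −1 for every bond to one less electronegative; C–C bonds are 0. Tallying each carbon:
C1: 1C, 1H, 2O → 0 − 1 + 2 = +1
C2: 2C, 2H → 0 − 2 = -2
C3: 2C, 1O, 1I → 0 + 1 + 1 = +2
C4: 2C, 1O, 1Br → 0 + 1 + 1 = +2
C5: 2C, 1H, 1O → 0 − 1 + 1 = 0
C6: 1C, 2O, 1N → 0 + 2 + 1 = +3
The lowest value is -2.

-2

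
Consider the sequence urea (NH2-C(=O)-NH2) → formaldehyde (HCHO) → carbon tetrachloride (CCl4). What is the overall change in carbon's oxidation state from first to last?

Carbon oxidation states along the series — urea: +4, formaldehyde: 0, carbon tetrachloride: +4.
Net change = +4 − (+4) = 0.

0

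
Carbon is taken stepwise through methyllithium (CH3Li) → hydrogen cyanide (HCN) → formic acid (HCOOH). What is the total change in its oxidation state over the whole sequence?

Carbon oxidation states along the series — methyllithium: -4, hydrogen cyanide: +2, formic acid: +2.
Net change = +2 − (-4) = +6.

+6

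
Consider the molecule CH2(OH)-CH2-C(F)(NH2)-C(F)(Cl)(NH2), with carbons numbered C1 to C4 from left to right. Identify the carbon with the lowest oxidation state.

C2

Tallying each carbon's bonds:
C1: 1C, 2H, 1O → 0 − 2 + 1 = -1
C2: 2C, 2H → 0 − 2 = -2
C3: 2C, 1N, 1F → 0 + 1 + 1 = +2
C4: 1C, 1N, 1F, 1Cl → 0 + 1 + 1 + 1 = +3
The most reduced carbon is C2 at -2.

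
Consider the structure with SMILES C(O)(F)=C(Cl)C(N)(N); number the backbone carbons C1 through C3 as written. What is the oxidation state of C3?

Each bond to a more electronegative atom (O, N, halogen) counts +1, each bond to a less electronegative atom (H, metal, B, Si) counts −1, and each C–C bond counts 0.
C3 has one bond to C (0), one bond to N (+1), one bond to N (+1), one bond to H (-1).
Oxidation state = 0 + 1 + 1 − 1 = +1.

+1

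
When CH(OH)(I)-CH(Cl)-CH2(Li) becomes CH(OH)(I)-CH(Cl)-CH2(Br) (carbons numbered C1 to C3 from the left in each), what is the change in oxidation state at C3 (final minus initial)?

Before: C3 has 1 bond to C, 2 bonds to H, 1 bond to Li → oxidation state -3.
After: C3 has 1 bond to C, 2 bonds to H, 1 bond to Br → oxidation state -1.
Δ = -1 − (-3) = +2, so this is an oxidation at C3.

+2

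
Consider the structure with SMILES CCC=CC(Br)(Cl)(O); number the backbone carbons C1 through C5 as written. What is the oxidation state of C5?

C5 has one bond to C (0), one bond to Br (+1), one bond to Cl (+1), one bond to O (+1).
Oxidation state = 0 + 1 + 1 + 1 = +3.

+3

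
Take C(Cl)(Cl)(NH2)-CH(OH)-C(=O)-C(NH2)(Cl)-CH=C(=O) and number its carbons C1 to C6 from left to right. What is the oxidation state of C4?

+2

Each bond to a more electronegative atom (O, N, halogen) counts +1, each bond to a less electronegative atom (H, metal, B, Si) counts −1, and each C–C bond counts 0.
C4 has one bond to C (0), one bond to C (0), one bond to N (+1), one bond to Cl (+1).
Oxidation state = 0 + 0 + 1 + 1 = +2.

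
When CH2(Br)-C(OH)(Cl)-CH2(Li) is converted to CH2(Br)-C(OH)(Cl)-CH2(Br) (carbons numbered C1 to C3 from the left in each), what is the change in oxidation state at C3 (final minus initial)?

Before: C3 has 1 bond to C, 2 bonds to H, 1 bond to Li → oxidation state -3.
After: C3 has 1 bond to C, 2 bonds to H, 1 bond to Br → oxidation state -1.
Δ = -1 − (-3) = +2, so this is an oxidation at C3.

+2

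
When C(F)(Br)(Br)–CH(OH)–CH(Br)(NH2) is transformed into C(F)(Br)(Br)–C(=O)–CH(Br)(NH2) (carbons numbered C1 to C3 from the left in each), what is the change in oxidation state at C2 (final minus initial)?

Before: C2 has 2 bonds to C, 1 bond to H, 1 bond to O → oxidation state 0.
After: C2 has 2 bonds to C, 2 bonds to O → oxidation state +2.
Δ = +2 − (0) = +2, so this is an oxidation at C2.

+2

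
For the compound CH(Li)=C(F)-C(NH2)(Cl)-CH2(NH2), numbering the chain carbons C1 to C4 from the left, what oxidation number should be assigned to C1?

C1 has a double bond to C (2×0 = 0), one bond to Li (-1), one bond to H (-1).
Oxidation state = 0 − 1 − 1 = -2.

-2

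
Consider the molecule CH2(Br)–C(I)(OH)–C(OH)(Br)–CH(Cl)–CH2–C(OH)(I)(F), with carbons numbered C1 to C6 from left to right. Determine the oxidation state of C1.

-1

C1 has one bond to C (0), one bond to H (-1), one bond to Br (+1), one bond to H (-1).
Oxidation state = 0 − 1 + 1 − 1 = -1.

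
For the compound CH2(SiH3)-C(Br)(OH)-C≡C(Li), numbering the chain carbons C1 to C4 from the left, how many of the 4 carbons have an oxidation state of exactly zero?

1

Bonds to more-electronegative neighbours contribute +1 each, bonds to H or metals contribute −1 each, and C–C bonds contribute 0. Tallying each carbon:
C1: 1C, 2H, 1Si → 0 − 2 − 1 = -3
C2: 2C, 1O, 1Br → 0 + 1 + 1 = +2
C3: 4C → 0 = 0
C4: 3C, 1Li → 0 − 1 = -1
1 carbon (C3) meets the condition.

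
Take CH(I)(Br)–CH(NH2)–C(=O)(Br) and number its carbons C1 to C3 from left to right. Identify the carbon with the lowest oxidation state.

C2

Tallying each carbon's bonds:
C1: 1C, 1H, 1Br, 1I → 0 − 1 + 1 + 1 = +1
C2: 2C, 1H, 1N → 0 − 1 + 1 = 0
C3: 1C, 2O, 1Br → 0 + 2 + 1 = +3
The most reduced carbon is C2 at 0.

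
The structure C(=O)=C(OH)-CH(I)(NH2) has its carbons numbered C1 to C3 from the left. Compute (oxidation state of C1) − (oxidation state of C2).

C1: 2C, 2O → 0 + 2 = +2
C2: 3C, 1O → 0 + 1 = +1
Difference: +2 − (+1) = +1.

+1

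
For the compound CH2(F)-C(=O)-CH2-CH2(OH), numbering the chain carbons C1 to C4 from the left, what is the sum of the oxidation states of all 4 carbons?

Tallying each carbon's bonds:
C1: 1C, 2H, 1F → 0 − 2 + 1 = -1
C2: 2C, 2O → 0 + 2 = +2
C3: 2C, 2H → 0 − 2 = -2
C4: 1C, 2H, 1O → 0 − 2 + 1 = -1
Sum = -1 + 2 − 2 − 1 = -2.

-2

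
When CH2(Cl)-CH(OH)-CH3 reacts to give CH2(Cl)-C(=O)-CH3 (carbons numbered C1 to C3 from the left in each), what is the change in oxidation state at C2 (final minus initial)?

Before: C2 has 2 bonds to C, 1 bond to H, 1 bond to O → oxidation state 0.
After: C2 has 2 bonds to C, 2 bonds to O → oxidation state +2.
Δ = +2 − (0) = +2, so this is an oxidation at C2.

+2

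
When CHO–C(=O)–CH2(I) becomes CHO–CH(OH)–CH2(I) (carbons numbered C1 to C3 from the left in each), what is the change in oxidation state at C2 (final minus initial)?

Before: C2 has 2 bonds to C, 2 bonds to O → oxidation state +2.
After: C2 has 2 bonds to C, 1 bond to H, 1 bond to O → oxidation state 0.
Δ = 0 − (+2) = -2, so this is a reduction at C2.

-2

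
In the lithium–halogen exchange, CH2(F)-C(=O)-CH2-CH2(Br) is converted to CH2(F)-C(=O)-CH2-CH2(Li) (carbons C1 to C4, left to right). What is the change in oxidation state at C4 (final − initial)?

Before: C4 has 1 bond to C, 2 bonds to H, 1 bond to Br → oxidation state -1.
After: C4 has 1 bond to C, 2 bonds to H, 1 bond to Li → oxidation state -3.
Δ = -3 − (-1) = -2, so this is a reduction at C4.

-2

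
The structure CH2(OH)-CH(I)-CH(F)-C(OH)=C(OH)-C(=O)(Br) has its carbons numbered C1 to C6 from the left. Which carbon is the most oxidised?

Tallying each carbon's bonds:
C1: 1C, 2H, 1O → 0 − 2 + 1 = -1
C2: 2C, 1H, 1I → 0 − 1 + 1 = 0
C3: 2C, 1H, 1F → 0 − 1 + 1 = 0
C4: 3C, 1O → 0 + 1 = +1
C5: 3C, 1O → 0 + 1 = +1
C6: 1C, 2O, 1Br → 0 + 2 + 1 = +3
The most oxidised carbon is C6 at +3.

C6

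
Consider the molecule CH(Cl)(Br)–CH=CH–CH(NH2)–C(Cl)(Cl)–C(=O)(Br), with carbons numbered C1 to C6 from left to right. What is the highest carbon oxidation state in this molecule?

Tallying each carbon's bonds:
C1: 1C, 1H, 1Cl, 1Br → 0 − 1 + 1 + 1 = +1
C2: 3C, 1H → 0 − 1 = -1
C3: 3C, 1H → 0 − 1 = -1
C4: 2C, 1H, 1N → 0 − 1 + 1 = 0
C5: 2C, 2Cl → 0 + 2 = +2
C6: 1C, 2O, 1Br → 0 + 2 + 1 = +3
The highest value is +3.

+3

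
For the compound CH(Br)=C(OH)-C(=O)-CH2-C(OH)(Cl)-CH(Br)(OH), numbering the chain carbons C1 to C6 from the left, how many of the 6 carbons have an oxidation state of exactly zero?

1

Tallying each carbon's bonds:
C1: 2C, 1H, 1Br → 0 − 1 + 1 = 0
C2: 3C, 1O → 0 + 1 = +1
C3: 2C, 2O → 0 + 2 = +2
C4: 2C, 2H → 0 − 2 = -2
C5: 2C, 1O, 1Cl → 0 + 1 + 1 = +2
C6: 1C, 1H, 1O, 1Br → 0 − 1 + 1 + 1 = +1
1 carbon (C1) meets the condition.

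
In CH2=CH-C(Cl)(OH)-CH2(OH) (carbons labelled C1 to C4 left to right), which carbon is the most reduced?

C1

Bonds to more-electronegative neighbours contribute +1 each, bonds to H or metals contribute −1 each, and C–C bonds contribute 0. Tallying each carbon:
C1: 2C, 2H → 0 − 2 = -2
C2: 3C, 1H → 0 − 1 = -1
C3: 2C, 1O, 1Cl → 0 + 1 + 1 = +2
C4: 1C, 2H, 1O → 0 − 2 + 1 = -1
The most reduced carbon is C1 at -2.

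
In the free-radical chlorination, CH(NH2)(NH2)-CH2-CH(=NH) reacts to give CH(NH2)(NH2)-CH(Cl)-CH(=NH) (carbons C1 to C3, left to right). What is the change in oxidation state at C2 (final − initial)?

+2

Before: C2 has 2 bonds to C, 2 bonds to H → oxidation state -2.
After: C2 has 2 bonds to C, 1 bond to H, 1 bond to Cl → oxidation state 0.
Δ = 0 − (-2) = +2, so this is an oxidation at C2.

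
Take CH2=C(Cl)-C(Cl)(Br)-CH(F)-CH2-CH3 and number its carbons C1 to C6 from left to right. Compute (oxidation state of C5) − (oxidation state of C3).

C5: 2C, 2H → 0 − 2 = -2
C3: 2C, 1Cl, 1Br → 0 + 1 + 1 = +2
Difference: -2 − (+2) = -4.

-4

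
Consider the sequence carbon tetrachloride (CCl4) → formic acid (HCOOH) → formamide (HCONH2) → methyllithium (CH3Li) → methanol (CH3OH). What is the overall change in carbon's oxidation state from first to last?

Carbon oxidation states along the series — carbon tetrachloride: +4, formic acid: +2, formamide: +2, methyllithium: -4, methanol: -2.
Net change = -2 − (+4) = -6.

-6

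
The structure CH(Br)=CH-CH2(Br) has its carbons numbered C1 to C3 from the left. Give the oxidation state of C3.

C3 has one bond to C (0), one bond to Br (+1), one bond to H (-1), one bond to H (-1).
Oxidation state = 0 + 1 − 1 − 1 = -1.

-1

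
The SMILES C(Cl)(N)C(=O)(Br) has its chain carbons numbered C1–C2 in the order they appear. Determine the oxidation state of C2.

+3

C2 has one bond to C (0), a double bond to O (2×+1 = +2), one bond to Br (+1).
Oxidation state = 0 + 2 + 1 = +3.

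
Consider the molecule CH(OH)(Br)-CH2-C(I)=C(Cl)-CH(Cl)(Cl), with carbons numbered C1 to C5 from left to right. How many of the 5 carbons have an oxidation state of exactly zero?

0

Each bond to a more electronegative atom (O, N, halogen) counts +1, each bond to a less electronegative atom (H, metal, B, Si) counts −1, and each C–C bond counts 0. Tallying each carbon:
C1: 1C, 1H, 1O, 1Br → 0 − 1 + 1 + 1 = +1
C2: 2C, 2H → 0 − 2 = -2
C3: 3C, 1I → 0 + 1 = +1
C4: 3C, 1Cl → 0 + 1 = +1
C5: 1C, 1H, 2Cl → 0 − 1 + 2 = +1
0 carbons meet the condition.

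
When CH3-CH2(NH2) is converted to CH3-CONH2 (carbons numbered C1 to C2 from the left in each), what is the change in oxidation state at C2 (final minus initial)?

+4

Before: C2 has 1 bond to C, 2 bonds to H, 1 bond to N → oxidation state -1.
After: C2 has 1 bond to C, 2 bonds to O, 1 bond to N → oxidation state +3.
Δ = +3 − (-1) = +4, so this is an oxidation at C2.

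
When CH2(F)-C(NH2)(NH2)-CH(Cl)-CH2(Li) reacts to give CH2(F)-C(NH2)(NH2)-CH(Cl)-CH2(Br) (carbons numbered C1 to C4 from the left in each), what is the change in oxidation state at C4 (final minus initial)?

Before: C4 has 1 bond to C, 2 bonds to H, 1 bond to Li → oxidation state -3.
After: C4 has 1 bond to C, 2 bonds to H, 1 bond to Br → oxidation state -1.
Δ = -1 − (-3) = +2, so this is an oxidation at C4.

+2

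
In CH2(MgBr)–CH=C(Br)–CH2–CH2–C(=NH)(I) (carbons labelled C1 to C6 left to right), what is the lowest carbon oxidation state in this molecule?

-3

Tallying each carbon's bonds:
C1: 1C, 2H, 1Mg → 0 − 2 − 1 = -3
C2: 3C, 1H → 0 − 1 = -1
C3: 3C, 1Br → 0 + 1 = +1
C4: 2C, 2H → 0 − 2 = -2
C5: 2C, 2H → 0 − 2 = -2
C6: 1C, 2N, 1I → 0 + 2 + 1 = +3
The lowest value is -3.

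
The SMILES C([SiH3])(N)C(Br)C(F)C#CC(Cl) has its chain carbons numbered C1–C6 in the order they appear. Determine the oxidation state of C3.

Assign +1 per bond to O/N/halogen, −1 per bond to H or an electropositive element, and 0 per bond to carbon.
C3 has one bond to C (0), one bond to C (0), one bond to F (+1), one bond to H (-1).
Oxidation state = 0 + 0 + 1 − 1 = 0.

0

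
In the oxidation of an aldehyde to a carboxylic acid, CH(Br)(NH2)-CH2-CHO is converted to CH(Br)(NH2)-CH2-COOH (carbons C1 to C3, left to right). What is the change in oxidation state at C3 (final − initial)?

+2

Before: C3 has 1 bond to C, 1 bond to H, 2 bonds to O → oxidation state +1.
After: C3 has 1 bond to C, 3 bonds to O → oxidation state +3.
Δ = +3 − (+1) = +2, so this is an oxidation at C3.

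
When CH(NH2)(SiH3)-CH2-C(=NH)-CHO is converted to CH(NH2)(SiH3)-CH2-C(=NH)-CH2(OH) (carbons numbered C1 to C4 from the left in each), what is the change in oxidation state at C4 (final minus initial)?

-2

Before: C4 has 1 bond to C, 1 bond to H, 2 bonds to O → oxidation state +1.
After: C4 has 1 bond to C, 2 bonds to H, 1 bond to O → oxidation state -1.
Δ = -1 − (+1) = -2, so this is a reduction at C4.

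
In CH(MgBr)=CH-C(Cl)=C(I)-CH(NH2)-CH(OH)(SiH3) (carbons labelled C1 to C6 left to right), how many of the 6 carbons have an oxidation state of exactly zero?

Each bond to a more electronegative atom (O, N, halogen) counts +1, each bond to a less electronegative atom (H, metal, B, Si) counts −1, and each C–C bond counts 0. Tallying each carbon:
C1: 2C, 1H, 1Mg → 0 − 1 − 1 = -2
C2: 3C, 1H → 0 − 1 = -1
C3: 3C, 1Cl → 0 + 1 = +1
C4: 3C, 1I → 0 + 1 = +1
C5: 2C, 1H, 1N → 0 − 1 + 1 = 0
C6: 1C, 1H, 1O, 1Si → 0 − 1 + 1 − 1 = -1
1 carbon (C5) meets the condition.

1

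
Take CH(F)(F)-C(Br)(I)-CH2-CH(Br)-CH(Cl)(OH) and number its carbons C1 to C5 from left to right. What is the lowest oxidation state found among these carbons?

Tallying each carbon's bonds:
C1: 1C, 1H, 2F → 0 − 1 + 2 = +1
C2: 2C, 1Br, 1I → 0 + 1 + 1 = +2
C3: 2C, 2H → 0 − 2 = -2
C4: 2C, 1H, 1Br → 0 − 1 + 1 = 0
C5: 1C, 1H, 1O, 1Cl → 0 − 1 + 1 + 1 = +1
The lowest value is -2.

-2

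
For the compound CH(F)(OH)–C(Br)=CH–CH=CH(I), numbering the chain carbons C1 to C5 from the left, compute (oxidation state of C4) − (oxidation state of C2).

C4: 3C, 1H → 0 − 1 = -1
C2: 3C, 1Br → 0 + 1 = +1
Difference: -1 − (+1) = -2.

-2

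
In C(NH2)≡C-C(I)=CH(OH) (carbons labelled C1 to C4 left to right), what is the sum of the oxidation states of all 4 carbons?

+2

Tallying each carbon's bonds:
C1: 3C, 1N → 0 + 1 = +1
C2: 4C → 0 = 0
C3: 3C, 1I → 0 + 1 = +1
C4: 2C, 1H, 1O → 0 − 1 + 1 = 0
Sum = +1 + 0 + 1 + 0 = +2.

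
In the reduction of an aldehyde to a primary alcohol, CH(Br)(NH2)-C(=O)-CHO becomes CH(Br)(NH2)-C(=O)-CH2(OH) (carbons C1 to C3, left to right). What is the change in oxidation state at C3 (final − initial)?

Before: C3 has 1 bond to C, 1 bond to H, 2 bonds to O → oxidation state +1.
After: C3 has 1 bond to C, 2 bonds to H, 1 bond to O → oxidation state -1.
Δ = -1 − (+1) = -2, so this is a reduction at C3.

-2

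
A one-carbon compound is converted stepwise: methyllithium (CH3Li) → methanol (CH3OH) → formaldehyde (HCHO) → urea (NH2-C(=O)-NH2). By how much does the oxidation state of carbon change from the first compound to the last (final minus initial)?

Carbon oxidation states along the series — methyllithium: -4, methanol: -2, formaldehyde: 0, urea: +4.
Net change = +4 − (-4) = +8.

+8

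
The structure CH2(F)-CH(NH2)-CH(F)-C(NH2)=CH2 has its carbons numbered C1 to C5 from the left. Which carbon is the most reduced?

C5

Assign +1 per bond to O/N/halogen, −1 per bond to H or an electropositive element, and 0 per bond to carbon. Tallying each carbon:
C1: 1C, 2H, 1F → 0 − 2 + 1 = -1
C2: 2C, 1H, 1N → 0 − 1 + 1 = 0
C3: 2C, 1H, 1F → 0 − 1 + 1 = 0
C4: 3C, 1N → 0 + 1 = +1
C5: 2C, 2H → 0 − 2 = -2
The most reduced carbon is C5 at -2.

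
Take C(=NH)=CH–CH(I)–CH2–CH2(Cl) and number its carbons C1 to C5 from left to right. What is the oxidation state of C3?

Bonds to more-electronegative neighbours contribute +1 each, bonds to H or metals contribute −1 each, and C–C bonds contribute 0.
C3 has one bond to C (0), one bond to C (0), one bond to I (+1), one bond to H (-1).
Oxidation state = 0 + 0 + 1 − 1 = 0.

0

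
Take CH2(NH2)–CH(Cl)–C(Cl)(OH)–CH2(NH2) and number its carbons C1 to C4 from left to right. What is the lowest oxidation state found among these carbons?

-1

Tallying each carbon's bonds:
C1: 1C, 2H, 1N → 0 − 2 + 1 = -1
C2: 2C, 1H, 1Cl → 0 − 1 + 1 = 0
C3: 2C, 1O, 1Cl → 0 + 1 + 1 = +2
C4: 1C, 2H, 1N → 0 − 2 + 1 = -1
The lowest value is -1.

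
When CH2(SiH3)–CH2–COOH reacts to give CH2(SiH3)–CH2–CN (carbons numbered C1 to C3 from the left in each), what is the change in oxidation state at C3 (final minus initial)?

0

Before: C3 has 1 bond to C, 3 bonds to O → oxidation state +3.
After: C3 has 1 bond to C, 3 bonds to N → oxidation state +3.
Δ = +3 − (+3) = 0, so no net redox change at C3.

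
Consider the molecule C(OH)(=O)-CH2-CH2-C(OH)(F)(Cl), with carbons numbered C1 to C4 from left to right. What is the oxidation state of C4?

+3

Assign +1 per bond to O/N/halogen, −1 per bond to H or an electropositive element, and 0 per bond to carbon.
C4 has one bond to C (0), one bond to O (+1), one bond to F (+1), one bond to Cl (+1).
Oxidation state = 0 + 1 + 1 + 1 = +3.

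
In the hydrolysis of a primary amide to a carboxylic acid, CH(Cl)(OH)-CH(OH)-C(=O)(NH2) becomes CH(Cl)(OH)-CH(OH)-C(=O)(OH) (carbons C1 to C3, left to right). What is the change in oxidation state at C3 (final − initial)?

0

Before: C3 has 1 bond to C, 2 bonds to O, 1 bond to N → oxidation state +3.
After: C3 has 1 bond to C, 3 bonds to O → oxidation state +3.
Δ = +3 − (+3) = 0, so no net redox change at C3.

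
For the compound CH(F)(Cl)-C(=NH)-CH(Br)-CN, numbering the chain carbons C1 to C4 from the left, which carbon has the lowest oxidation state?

C3

Tallying each carbon's bonds:
C1: 1C, 1H, 1F, 1Cl → 0 − 1 + 1 + 1 = +1
C2: 2C, 2N → 0 + 2 = +2
C3: 2C, 1H, 1Br → 0 − 1 + 1 = 0
C4: 1C, 3N → 0 + 3 = +3
The most reduced carbon is C3 at 0.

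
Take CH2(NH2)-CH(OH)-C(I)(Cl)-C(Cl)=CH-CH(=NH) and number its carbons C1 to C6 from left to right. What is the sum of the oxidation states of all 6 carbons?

Tallying each carbon's bonds:
C1: 1C, 2H, 1N → 0 − 2 + 1 = -1
C2: 2C, 1H, 1O → 0 − 1 + 1 = 0
C3: 2C, 1Cl, 1I → 0 + 1 + 1 = +2
C4: 3C, 1Cl → 0 + 1 = +1
C5: 3C, 1H → 0 − 1 = -1
C6: 1C, 1H, 2N → 0 − 1 + 2 = +1
Sum = -1 + 0 + 2 + 1 − 1 + 1 = +2.

+2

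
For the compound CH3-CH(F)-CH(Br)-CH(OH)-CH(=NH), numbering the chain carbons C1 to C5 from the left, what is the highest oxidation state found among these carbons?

Tallying each carbon's bonds:
C1: 1C, 3H → 0 − 3 = -3
C2: 2C, 1H, 1F → 0 − 1 + 1 = 0
C3: 2C, 1H, 1Br → 0 − 1 + 1 = 0
C4: 2C, 1H, 1O → 0 − 1 + 1 = 0
C5: 1C, 1H, 2N → 0 − 1 + 2 = +1
The highest value is +1.

+1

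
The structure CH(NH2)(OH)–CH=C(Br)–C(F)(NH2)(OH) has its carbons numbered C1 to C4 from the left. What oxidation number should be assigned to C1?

C1 has one bond to C (0), one bond to N (+1), one bond to H (-1), one bond to O (+1).
Oxidation state = 0 + 1 − 1 + 1 = +1.

+1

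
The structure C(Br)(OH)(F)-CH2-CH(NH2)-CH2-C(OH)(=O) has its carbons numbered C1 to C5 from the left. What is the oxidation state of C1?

+3

C1 has one bond to C (0), one bond to Br (+1), one bond to O (+1), one bond to F (+1).
Oxidation state = 0 + 1 + 1 + 1 = +3.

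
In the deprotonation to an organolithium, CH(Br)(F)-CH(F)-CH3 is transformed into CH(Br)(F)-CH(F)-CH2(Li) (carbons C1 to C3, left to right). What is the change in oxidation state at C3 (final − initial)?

0

Before: C3 has 1 bond to C, 3 bonds to H → oxidation state -3.
After: C3 has 1 bond to C, 2 bonds to H, 1 bond to Li → oxidation state -3.
Δ = -3 − (-3) = 0, so no net redox change at C3.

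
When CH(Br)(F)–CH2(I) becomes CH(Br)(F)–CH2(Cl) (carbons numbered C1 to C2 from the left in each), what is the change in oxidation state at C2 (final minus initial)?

0

Before: C2 has 1 bond to C, 2 bonds to H, 1 bond to I → oxidation state -1.
After: C2 has 1 bond to C, 2 bonds to H, 1 bond to Cl → oxidation state -1.
Δ = -1 − (-1) = 0, so no net redox change at C2.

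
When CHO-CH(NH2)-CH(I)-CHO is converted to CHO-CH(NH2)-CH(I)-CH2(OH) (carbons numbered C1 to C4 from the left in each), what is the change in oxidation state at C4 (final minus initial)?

Before: C4 has 1 bond to C, 1 bond to H, 2 bonds to O → oxidation state +1.
After: C4 has 1 bond to C, 2 bonds to H, 1 bond to O → oxidation state -1.
Δ = -1 − (+1) = -2, so this is a reduction at C4.

-2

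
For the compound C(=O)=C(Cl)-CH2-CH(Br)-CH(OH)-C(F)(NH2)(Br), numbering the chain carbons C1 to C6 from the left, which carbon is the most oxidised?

C6

Assign +1 per bond to O/N/halogen, −1 per bond to H or an electropositive element, and 0 per bond to carbon. Tallying each carbon:
C1: 2C, 2O → 0 + 2 = +2
C2: 3C, 1Cl → 0 + 1 = +1
C3: 2C, 2H → 0 − 2 = -2
C4: 2C, 1H, 1Br → 0 − 1 + 1 = 0
C5: 2C, 1H, 1O → 0 − 1 + 1 = 0
C6: 1C, 1N, 1F, 1Br → 0 + 1 + 1 + 1 = +3
The most oxidised carbon is C6 at +3.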